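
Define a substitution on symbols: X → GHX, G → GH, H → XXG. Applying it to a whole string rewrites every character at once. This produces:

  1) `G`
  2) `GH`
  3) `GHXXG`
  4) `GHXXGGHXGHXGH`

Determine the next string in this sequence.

Rewriting the 13 symbols of GHXXGGHXGHXGH one by one yields GH XXG GHX GHX GH GH XXG GHX GH XXG GHX GH XXG; concatenated:

GHXXGGHXGHXGHGHXXGGHXGHXXGGHXGHXXG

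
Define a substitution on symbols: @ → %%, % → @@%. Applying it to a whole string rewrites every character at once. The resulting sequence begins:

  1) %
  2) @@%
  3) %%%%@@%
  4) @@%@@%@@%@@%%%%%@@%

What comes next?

Rewriting the 19 symbols of @@%@@%@@%@@%%%%%@@% one by one yields %% %% @@% %% %% @@% %% %% @@% %% %% @@% @@% @@% @@% @@% %% %% @@%; concatenated:

%%%%@@%%%%%@@%%%%%@@%%%%%@@%@@%@@%@@%@@%%%%%@@%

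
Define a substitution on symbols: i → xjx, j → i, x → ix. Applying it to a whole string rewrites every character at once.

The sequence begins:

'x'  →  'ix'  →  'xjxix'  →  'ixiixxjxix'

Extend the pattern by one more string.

Rewriting each symbol of ixiixxjxix: i→xjx, x→ix, i→xjx, i→xjx, x→ix, x→ix, j→i, x→ix, i→xjx, x→ix, which concatenates to xjx ix xjx xjx ix ix i ix xjx ix.

xjxixxjxxjxixixiixxjxix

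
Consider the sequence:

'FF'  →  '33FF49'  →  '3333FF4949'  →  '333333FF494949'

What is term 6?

Each term wraps the previous one in 33 on the left and 49 on the right.
From 333333FF494949, 2 further steps: 333333FF494949 → 33333333FF49494949 → (answer).

3333333333FF4949494949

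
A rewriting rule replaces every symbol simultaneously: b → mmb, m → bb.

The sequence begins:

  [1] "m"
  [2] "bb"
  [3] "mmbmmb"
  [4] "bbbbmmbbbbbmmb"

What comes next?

Applying the rule to each of the 14 symbols of bbbbmmbbbbbmmb gives the pieces mmb mmb mmb mmb bb bb mmb mmb mmb mmb mmb bb bb mmb, which concatenate to the answer.

mmbmmbmmbmmbbbbbmmbmmbmmbmmbmmbbbbbmmb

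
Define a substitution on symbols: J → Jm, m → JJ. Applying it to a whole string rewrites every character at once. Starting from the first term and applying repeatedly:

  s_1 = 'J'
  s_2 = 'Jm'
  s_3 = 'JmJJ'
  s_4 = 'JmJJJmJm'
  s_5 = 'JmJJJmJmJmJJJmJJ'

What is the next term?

JmJJJmJmJmJJJmJJJmJJJmJmJmJJJmJm

Replace each of the 16 characters of JmJJJmJmJmJJJmJJ in place — Jm JJ Jm Jm Jm JJ Jm JJ Jm JJ Jm Jm Jm JJ Jm Jm — and concatenate.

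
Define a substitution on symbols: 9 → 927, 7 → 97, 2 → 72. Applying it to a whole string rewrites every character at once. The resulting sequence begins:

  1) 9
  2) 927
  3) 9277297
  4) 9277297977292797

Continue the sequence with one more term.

9277297977292797927979772927729792797

Applying the rule to each of the 16 symbols of 9277297977292797 gives the pieces 927 72 97 97 72 927 97 927 97 97 72 927 72 97 927 97, which concatenate to the answer.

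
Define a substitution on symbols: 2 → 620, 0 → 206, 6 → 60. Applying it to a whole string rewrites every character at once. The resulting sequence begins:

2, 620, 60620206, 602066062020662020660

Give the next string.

Rewriting the 21 symbols of 602066062020662020660 one by one yields 60 206 620 206 60 60 206 60 620 206 620 206 60 60 620 206 620 206 60 60 206; concatenated:

6020662020660602066062020662020660606202066202066060206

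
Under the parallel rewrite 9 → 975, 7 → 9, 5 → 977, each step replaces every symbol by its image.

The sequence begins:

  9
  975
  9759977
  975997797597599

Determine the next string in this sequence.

Rewriting the 15 symbols of 975997797597599 one by one yields 975 9 977 975 975 9 9 975 9 977 975 9 977 975 975; concatenated:

97599779759759997599779759977975975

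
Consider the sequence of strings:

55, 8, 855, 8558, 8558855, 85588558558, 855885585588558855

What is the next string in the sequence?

This is a Fibonacci-style word recurrence s(k) = s(k−1)·s(k−2): e.g. 8·55 = 855.
The next term joins 855885585588558855 and 85588558558.

85588558558855885585588558558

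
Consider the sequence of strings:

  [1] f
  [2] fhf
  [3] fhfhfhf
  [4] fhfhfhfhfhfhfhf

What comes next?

Every step duplicates the string with 'h' between the halves.
So the next term is two copies of fhfhfhfhfhfhfhf with 'h' between the halves.

fhfhfhfhfhfhfhfhfhfhfhfhfhfhfhf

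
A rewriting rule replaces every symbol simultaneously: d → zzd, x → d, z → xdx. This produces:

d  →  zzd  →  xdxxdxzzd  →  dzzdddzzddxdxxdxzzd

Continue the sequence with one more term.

Replace each of the 19 characters of dzzdddzzddxdxxdxzzd in place — zzd xdx xdx zzd zzd zzd xdx xdx zzd zzd d zzd d d zzd d xdx xdx zzd — and concatenate.

zzdxdxxdxzzdzzdzzdxdxxdxzzdzzddzzdddzzddxdxxdxzzd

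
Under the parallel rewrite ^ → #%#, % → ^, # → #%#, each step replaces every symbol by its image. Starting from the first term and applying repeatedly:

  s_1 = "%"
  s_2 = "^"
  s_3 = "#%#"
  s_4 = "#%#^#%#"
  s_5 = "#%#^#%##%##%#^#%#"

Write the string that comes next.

#%#^#%##%##%#^#%##%#^#%##%#^#%##%##%#^#%#

Replace each of the 17 characters of #%#^#%##%##%#^#%# in place — #%# ^ #%# #%# #%# ^ #%# #%# ^ #%# #%# ^ #%# #%# #%# ^ #%# — and concatenate.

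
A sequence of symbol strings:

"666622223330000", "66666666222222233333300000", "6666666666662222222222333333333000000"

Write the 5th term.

66666666666666666666222222222222222233333333333333300000000

Term n consists of 4n 6's, followed by 3n+1 2's, followed by 3n 3's, followed by n+3 0's (n = 1, 2, …).
Setting n = 5 gives 20, 16, 15, 8 characters in each block.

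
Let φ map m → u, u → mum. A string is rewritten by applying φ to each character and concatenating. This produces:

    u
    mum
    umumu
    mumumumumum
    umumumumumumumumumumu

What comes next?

Rewriting the 21 symbols of umumumumumumumumumumu one by one yields mum u mum u mum u mum u mum u mum u mum u mum u mum u mum u mum; concatenated:

mumumumumumumumumumumumumumumumumumumumumum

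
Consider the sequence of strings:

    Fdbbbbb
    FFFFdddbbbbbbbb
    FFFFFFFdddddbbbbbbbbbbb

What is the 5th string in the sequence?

Each string has the form F^{3n-2} d^{2n-1} b^{3n+2} (n = 1, 2, …).
At n = 5 the blocks have lengths 13, 9, 17.

FFFFFFFFFFFFFdddddddddbbbbbbbbbbbbbbbbb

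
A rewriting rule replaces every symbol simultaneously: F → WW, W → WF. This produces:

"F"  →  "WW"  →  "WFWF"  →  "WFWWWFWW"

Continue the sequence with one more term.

WFWWWFWFWFWWWFWF

Rewriting each symbol of WFWWWFWW: W→WF, F→WW, W→WF, W→WF, W→WF, F→WW, W→WF, W→WF, which concatenates to WF WW WF WF WF WW WF WF.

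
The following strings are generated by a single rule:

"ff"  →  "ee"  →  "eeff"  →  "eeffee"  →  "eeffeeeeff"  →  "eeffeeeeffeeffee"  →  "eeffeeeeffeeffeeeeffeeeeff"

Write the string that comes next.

This is a Fibonacci-style word recurrence s(k) = s(k−1)·s(k−2): e.g. ee·ff = eeff.
So term 8 is eeffeeeeffeeffeeeeffeeeeff·eeffeeeeffeeffee.

eeffeeeeffeeffeeeeffeeeeffeeffeeeeffeeffee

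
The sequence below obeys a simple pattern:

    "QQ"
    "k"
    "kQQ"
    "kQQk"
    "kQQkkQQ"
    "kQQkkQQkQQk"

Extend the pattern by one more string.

From term 3 onward, concatenate the last term with the second-to-last: k·QQ = kQQ, kQQ·k = kQQk, …
So term 7 is kQQkkQQkQQk·kQQkkQQ.

kQQkkQQkQQkkQQkkQQ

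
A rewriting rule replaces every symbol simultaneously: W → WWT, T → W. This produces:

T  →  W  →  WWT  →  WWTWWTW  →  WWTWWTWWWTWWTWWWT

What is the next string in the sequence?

Replace each of the 17 characters of WWTWWTWWWTWWTWWWT in place — WWT WWT W WWT WWT W WWT WWT WWT W WWT WWT W WWT WWT WWT W — and concatenate.

WWTWWTWWWTWWTWWWTWWTWWTWWWTWWTWWWTWWTWWTW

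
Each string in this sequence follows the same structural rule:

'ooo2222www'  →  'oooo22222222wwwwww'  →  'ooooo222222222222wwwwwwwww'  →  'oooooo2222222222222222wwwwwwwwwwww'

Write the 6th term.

Each string has the form o^{n+2} 2^{4n} w^{3n} (n = 1, 2, …).
At n = 6 the blocks have lengths 8, 24, 18.

oooooooo222222222222222222222222wwwwwwwwwwwwwwwwww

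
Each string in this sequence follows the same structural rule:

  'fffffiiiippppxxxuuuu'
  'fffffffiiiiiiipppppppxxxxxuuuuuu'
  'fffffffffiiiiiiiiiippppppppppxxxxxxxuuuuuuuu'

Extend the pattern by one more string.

fffffffffffiiiiiiiiiiiiipppppppppppppxxxxxxxxxuuuuuuuuuu

Each string has the form f^{2n+1} i^{3n-2} p^{3n-2} x^{2n-1} u^{2n}, where the shown terms are n = 2, 3, 4.
At n = 5 the blocks have lengths 11, 13, 13, 9, 10.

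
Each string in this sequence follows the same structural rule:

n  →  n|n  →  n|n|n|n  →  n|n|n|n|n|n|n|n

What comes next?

Each string is two copies of the previous one joined by '|'.
Doubling n|n|n|n|n|n|n|n with '|' between the halves:

n|n|n|n|n|n|n|n|n|n|n|n|n|n|n|n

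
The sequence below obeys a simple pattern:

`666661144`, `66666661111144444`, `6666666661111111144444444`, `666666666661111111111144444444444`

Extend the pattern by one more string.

Each string has the form 6^{2n+3} 1^{3n-1} 4^{3n-1} (n = 1, 2, …).
Setting n = 5 gives 13, 14, 14 characters in each block.

66666666666661111111111111144444444444444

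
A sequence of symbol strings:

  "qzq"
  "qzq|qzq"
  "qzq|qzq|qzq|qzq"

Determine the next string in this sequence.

qzq|qzq|qzq|qzq|qzq|qzq|qzq|qzq

s(k+1) = s(k)·|·s(k) — each term doubles the last with '|' between the halves.
So the next term is two copies of qzq|qzq|qzq|qzq with '|' between the halves.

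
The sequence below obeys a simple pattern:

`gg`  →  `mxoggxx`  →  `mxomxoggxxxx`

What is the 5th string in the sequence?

mxomxomxomxoggxxxxxxxx

Each term wraps the previous one in mxo on the left and xx on the right.
From mxomxoggxxxx, 2 further steps: mxomxoggxxxx → mxomxomxoggxxxxxx → (answer).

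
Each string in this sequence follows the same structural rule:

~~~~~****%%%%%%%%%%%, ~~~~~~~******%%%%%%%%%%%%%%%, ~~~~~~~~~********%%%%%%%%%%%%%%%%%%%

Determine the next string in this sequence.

~~~~~~~~~~~**********%%%%%%%%%%%%%%%%%%%%%%%

Reading off run lengths: ~ runs 5, 7, 9; * runs 4, 6, 8; % runs 11, 15, 19 — each is linear in n, where the shown terms are n = 2, 3, 4.
For the next term, n = 5, so the run lengths are 11, 10, 23.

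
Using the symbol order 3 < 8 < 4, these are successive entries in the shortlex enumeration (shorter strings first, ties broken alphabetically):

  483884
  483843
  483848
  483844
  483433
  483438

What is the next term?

483434

Treat 483438 as a base-3 numeral over the given alphabet and add one, carrying through any trailing 4's.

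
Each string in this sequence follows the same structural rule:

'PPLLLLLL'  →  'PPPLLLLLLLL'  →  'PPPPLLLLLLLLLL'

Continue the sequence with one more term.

Each string has the form P^{n-1} L^{2n}, where the shown terms are n = 3, 4, 5.
For the next term, n = 6, so the run lengths are 5, 12.

PPPPPLLLLLLLLLLLL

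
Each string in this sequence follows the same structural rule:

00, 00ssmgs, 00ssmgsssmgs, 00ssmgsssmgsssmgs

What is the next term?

The strings grow by a fixed suffix ssmgs each time.
Applying this once more to 00ssmgsssmgsssmgs:

00ssmgsssmgsssmgsssmgs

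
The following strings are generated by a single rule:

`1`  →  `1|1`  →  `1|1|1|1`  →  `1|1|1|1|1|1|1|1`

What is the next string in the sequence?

s(k+1) = s(k)·|·s(k) — each term doubles the last with '|' between the halves.
So the next term is two copies of 1|1|1|1|1|1|1|1 with '|' between the halves.

1|1|1|1|1|1|1|1|1|1|1|1|1|1|1|1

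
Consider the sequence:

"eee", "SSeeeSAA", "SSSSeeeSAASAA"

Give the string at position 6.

Every step adds SS to the front and SAA to the end of the previous string.
From SSSSeeeSAASAA, 3 further steps: SSSSeeeSAASAA → SSSSSSeeeSAASAASAA → SSSSSSSSeeeSAASAASAASAA → (answer).

SSSSSSSSSSeeeSAASAASAASAASAA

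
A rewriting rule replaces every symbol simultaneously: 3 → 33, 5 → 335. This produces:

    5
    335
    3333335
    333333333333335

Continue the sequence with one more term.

3333333333333333333333333333335

Replace each of the 15 characters of 333333333333335 in place — 33 33 33 33 33 33 33 33 33 33 33 33 33 33 335 — and concatenate.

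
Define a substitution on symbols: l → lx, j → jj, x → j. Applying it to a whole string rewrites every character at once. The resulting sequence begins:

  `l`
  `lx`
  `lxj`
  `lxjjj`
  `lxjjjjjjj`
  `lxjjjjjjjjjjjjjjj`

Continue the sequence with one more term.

lxjjjjjjjjjjjjjjjjjjjjjjjjjjjjjjj

Applying the rule to each of the 17 symbols of lxjjjjjjjjjjjjjjj gives the pieces lx j jj jj jj jj jj jj jj jj jj jj jj jj jj jj jj, which concatenate to the answer.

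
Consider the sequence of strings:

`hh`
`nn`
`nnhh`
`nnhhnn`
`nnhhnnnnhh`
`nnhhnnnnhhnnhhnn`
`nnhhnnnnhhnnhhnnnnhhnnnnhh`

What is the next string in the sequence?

Each term (from the third on) is the previous term followed by the one before it: term 3 = nn·hh = nnhh.
So term 8 is nnhhnnnnhhnnhhnnnnhhnnnnhh·nnhhnnnnhhnnhhnn.

nnhhnnnnhhnnhhnnnnhhnnnnhhnnhhnnnnhhnnhhnn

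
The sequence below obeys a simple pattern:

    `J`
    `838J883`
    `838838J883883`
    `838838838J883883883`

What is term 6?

838838838838838J883883883883883

s(k+1) = 838·s(k)·883, so each term gains 838 as a prefix and 883 as a suffix.
From 838838838J883883883, 2 further steps: 838838838J883883883 → 838838838838J883883883883 → (answer).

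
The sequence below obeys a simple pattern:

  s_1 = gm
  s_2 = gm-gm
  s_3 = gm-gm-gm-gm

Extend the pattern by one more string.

s(k+1) = s(k)·-·s(k) — each term doubles the last with '-' between the halves.
Doubling gm-gm-gm-gm with '-' between the halves:

gm-gm-gm-gm-gm-gm-gm-gm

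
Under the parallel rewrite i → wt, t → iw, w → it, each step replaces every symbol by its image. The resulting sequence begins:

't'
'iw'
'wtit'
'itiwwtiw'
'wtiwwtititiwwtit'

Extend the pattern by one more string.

Replace each of the 16 characters of wtiwwtititiwwtit in place — it iw wt it it iw wt iw wt iw wt it it iw wt iw — and concatenate.

itiwwtititiwwtiwwtiwwtititiwwtiw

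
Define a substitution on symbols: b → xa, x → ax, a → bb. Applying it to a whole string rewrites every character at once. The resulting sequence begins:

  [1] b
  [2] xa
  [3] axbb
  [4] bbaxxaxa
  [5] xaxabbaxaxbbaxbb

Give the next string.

axbbaxbbxaxabbaxbbaxxaxabbaxxaxa

Applying the rule to each of the 16 symbols of xaxabbaxaxbbaxbb gives the pieces ax bb ax bb xa xa bb ax bb ax xa xa bb ax xa xa, which concatenate to the answer.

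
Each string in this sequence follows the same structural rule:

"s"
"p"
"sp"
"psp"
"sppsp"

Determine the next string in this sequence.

From term 3 onward, concatenate the second-to-last term with the last: s·p = sp, p·sp = psp, …
Continuing: psp · sppsp gives term 6.

pspsppsp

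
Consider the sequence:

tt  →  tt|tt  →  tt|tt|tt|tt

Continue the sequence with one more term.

Every step duplicates the string with '|' between the halves.
Doubling tt|tt|tt|tt with '|' between the halves:

tt|tt|tt|tt|tt|tt|tt|tt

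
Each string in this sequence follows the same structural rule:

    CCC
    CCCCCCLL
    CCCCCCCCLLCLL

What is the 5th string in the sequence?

Every step adds CC to the front and CLL to the end of the previous string.
From CCCCCCCCLLCLL, 2 further steps: CCCCCCCCLLCLL → CCCCCCCCCCLLCLLCLL → (answer).

CCCCCCCCCCCCLLCLLCLLCLL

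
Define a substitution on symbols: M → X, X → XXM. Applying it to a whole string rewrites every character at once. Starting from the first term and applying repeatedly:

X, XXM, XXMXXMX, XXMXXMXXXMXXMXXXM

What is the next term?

XXMXXMXXXMXXMXXXMXXMXXMXXXMXXMXXXMXXMXXMX

Replace each of the 17 characters of XXMXXMXXXMXXMXXXM in place — XXM XXM X XXM XXM X XXM XXM XXM X XXM XXM X XXM XXM XXM X — and concatenate.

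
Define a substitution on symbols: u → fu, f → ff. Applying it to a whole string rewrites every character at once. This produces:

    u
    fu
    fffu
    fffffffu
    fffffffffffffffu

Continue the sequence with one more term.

Rewriting the 16 symbols of fffffffffffffffu one by one yields ff ff ff ff ff ff ff ff ff ff ff ff ff ff ff fu; concatenated:

fffffffffffffffffffffffffffffffu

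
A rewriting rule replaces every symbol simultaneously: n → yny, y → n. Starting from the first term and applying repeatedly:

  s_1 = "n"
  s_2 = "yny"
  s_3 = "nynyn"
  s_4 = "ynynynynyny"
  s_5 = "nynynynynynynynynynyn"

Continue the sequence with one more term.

ynynynynynynynynynynynynynynynynynynynynyny

φ(nynynynynynynynynynyn) expands symbol-by-symbol to yny n yny n yny n yny n yny n yny n yny n yny n yny n yny n yny; joining the 21 pieces gives the next term.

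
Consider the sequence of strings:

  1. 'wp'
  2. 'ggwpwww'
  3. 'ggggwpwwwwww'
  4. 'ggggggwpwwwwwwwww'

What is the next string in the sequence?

Each term wraps the previous one in gg on the left and www on the right.
So the next term is gg·ggggggwpwwwwwwwww·www.

ggggggggwpwwwwwwwwwwww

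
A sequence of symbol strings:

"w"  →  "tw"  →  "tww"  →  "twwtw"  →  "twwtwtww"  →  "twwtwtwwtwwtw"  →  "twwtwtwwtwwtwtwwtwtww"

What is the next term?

Each term (from the third on) is the previous term followed by the one before it: term 3 = tw·w = tww.
So term 8 is twwtwtwwtwwtwtwwtwtww·twwtwtwwtwwtw.

twwtwtwwtwwtwtwwtwtwwtwwtwtwwtwwtw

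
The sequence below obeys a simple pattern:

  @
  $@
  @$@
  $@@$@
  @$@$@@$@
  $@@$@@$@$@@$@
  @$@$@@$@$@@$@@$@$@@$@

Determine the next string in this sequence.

$@@$@@$@$@@$@@$@$@@$@$@@$@@$@$@@$@

From term 3 onward, concatenate the second-to-last term with the last: @·$@ = @$@, $@·@$@ = $@@$@, …
So term 8 is $@@$@@$@$@@$@·@$@$@@$@$@@$@@$@$@@$@.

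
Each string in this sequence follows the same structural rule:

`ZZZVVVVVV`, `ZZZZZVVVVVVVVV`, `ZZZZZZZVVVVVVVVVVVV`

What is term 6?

Each string has the form Z^{2n-1} V^{3n}, where the shown terms are n = 2, 3, 4.
Setting n = 7 gives 13, 21 characters in each block.

ZZZZZZZZZZZZZVVVVVVVVVVVVVVVVVVVVV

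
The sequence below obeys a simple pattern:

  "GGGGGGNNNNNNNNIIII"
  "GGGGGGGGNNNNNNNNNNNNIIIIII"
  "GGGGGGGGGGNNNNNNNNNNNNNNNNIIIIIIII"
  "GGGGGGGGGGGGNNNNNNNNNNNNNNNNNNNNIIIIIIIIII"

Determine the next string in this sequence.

The n-th term is 2n+2 G's then 4n N's then 2n I's, where the shown terms are n = 2, 3, 4, 5.
At n = 6 the blocks have lengths 14, 24, 12.

GGGGGGGGGGGGGGNNNNNNNNNNNNNNNNNNNNNNNNIIIIIIIIIIII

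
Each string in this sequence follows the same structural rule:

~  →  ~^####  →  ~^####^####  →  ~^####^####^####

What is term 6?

Every step adds ^#### to the end: s(k+1) = s(k)·^####.
From ~^####^####^####, 2 further steps: ~^####^####^#### → ~^####^####^####^#### → (answer).

~^####^####^####^####^####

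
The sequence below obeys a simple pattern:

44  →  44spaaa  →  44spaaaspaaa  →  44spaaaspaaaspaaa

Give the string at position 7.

44spaaaspaaaspaaaspaaaspaaaspaaa

Every step adds spaaa to the end: s(k+1) = s(k)·spaaa.
From 44spaaaspaaaspaaa, 3 further steps: 44spaaaspaaaspaaa → 44spaaaspaaaspaaaspaaa → 44spaaaspaaaspaaaspaaaspaaa → (answer).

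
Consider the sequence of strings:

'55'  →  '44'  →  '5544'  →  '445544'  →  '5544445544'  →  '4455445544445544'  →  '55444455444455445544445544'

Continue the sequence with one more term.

From term 3 onward, concatenate the second-to-last term with the last: 55·44 = 5544, 44·5544 = 445544, …
Continuing: 4455445544445544 · 55444455444455445544445544 gives term 8.

445544554444554455444455444455445544445544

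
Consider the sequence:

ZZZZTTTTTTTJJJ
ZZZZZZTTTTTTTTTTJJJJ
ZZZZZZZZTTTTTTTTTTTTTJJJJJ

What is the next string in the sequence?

Term n consists of 2n Z's, followed by 3n+1 T's, followed by n+1 J's, where the shown terms are n = 2, 3, 4.
At n = 5 the blocks have lengths 10, 16, 6.

ZZZZZZZZZZTTTTTTTTTTTTTTTTJJJJJJ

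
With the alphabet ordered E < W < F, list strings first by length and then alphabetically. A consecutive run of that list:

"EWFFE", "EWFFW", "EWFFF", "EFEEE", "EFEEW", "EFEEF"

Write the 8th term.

Continuing the enumeration 2 steps past EFEEF: EFEEF → EFEWE → (answer).

EFEWW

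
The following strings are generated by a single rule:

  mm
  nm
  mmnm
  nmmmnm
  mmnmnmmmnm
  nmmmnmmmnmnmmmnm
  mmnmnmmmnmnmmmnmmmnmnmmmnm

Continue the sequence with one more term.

Each term (from the third on) is the two preceding terms concatenated in order: term 3 = mm·nm = mmnm.
Continuing: nmmmnmmmnmnmmmnm · mmnmnmmmnmnmmmnmmmnmnmmmnm gives term 8.

nmmmnmmmnmnmmmnmmmnmnmmmnmnmmmnmmmnmnmmmnm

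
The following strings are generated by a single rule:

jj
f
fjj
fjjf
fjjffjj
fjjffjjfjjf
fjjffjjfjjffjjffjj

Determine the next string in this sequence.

This is a Fibonacci-style word recurrence s(k) = s(k−1)·s(k−2): e.g. f·jj = fjj.
So term 8 is fjjffjjfjjffjjffjj·fjjffjjfjjf.

fjjffjjfjjffjjffjjfjjffjjfjjf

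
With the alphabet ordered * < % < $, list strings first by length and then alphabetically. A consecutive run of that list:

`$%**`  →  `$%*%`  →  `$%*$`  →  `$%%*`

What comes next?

Find the rightmost character of $%%* below $, bump it to the next letter, and reset everything to its right to *.

$%%%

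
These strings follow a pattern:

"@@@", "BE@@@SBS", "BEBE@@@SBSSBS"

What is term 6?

BEBEBEBEBE@@@SBSSBSSBSSBSSBS

s(k+1) = BE·s(k)·SBS, so each term gains BE as a prefix and SBS as a suffix.
From BEBE@@@SBSSBS, 3 further steps: BEBE@@@SBSSBS → BEBEBE@@@SBSSBSSBS → BEBEBEBE@@@SBSSBSSBSSBS → (answer).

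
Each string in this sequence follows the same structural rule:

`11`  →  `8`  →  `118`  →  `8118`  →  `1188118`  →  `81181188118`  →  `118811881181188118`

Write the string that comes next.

81181188118118811881181188118

From term 3 onward, concatenate the second-to-last term with the last: 11·8 = 118, 8·118 = 8118, …
The next term joins 81181188118 and 118811881181188118.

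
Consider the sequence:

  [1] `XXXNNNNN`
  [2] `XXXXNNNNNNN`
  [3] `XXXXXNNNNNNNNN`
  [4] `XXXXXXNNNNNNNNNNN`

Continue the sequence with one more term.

XXXXXXXNNNNNNNNNNNNN

Term n consists of n+1 X's, followed by 2n+1 N's, where the shown terms are n = 2, 3, 4, 5.
For the next term, n = 6, so the run lengths are 7, 13.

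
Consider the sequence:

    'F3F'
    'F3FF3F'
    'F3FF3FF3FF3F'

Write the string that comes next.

Each string is two copies of the previous one concatenated.
Doubling F3FF3FF3FF3F:

F3FF3FF3FF3FF3FF3FF3FF3F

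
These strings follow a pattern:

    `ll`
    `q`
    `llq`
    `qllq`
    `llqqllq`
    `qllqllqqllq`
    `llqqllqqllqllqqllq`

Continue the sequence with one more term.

qllqllqqllqllqqllqqllqllqqllq

Each term (from the third on) is the two preceding terms concatenated in order: term 3 = ll·q = llq.
Continuing: qllqllqqllq · llqqllqqllqllqqllq gives term 8.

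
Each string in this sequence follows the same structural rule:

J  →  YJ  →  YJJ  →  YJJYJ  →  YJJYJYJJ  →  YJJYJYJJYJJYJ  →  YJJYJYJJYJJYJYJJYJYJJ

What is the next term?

YJJYJYJJYJJYJYJJYJYJJYJJYJYJJYJJYJ

From term 3 onward, concatenate the last term with the second-to-last: YJ·J = YJJ, YJJ·YJ = YJJYJ, …
So term 8 is YJJYJYJJYJJYJYJJYJYJJ·YJJYJYJJYJJYJ.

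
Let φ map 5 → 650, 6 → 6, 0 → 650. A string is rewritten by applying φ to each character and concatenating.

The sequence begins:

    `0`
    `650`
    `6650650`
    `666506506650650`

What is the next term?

Rewriting the 15 symbols of 666506506650650 one by one yields 6 6 6 650 650 6 650 650 6 6 650 650 6 650 650; concatenated:

6666506506650650666506506650650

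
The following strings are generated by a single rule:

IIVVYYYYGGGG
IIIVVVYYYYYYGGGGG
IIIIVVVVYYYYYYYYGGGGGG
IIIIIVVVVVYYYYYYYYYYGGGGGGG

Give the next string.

IIIIIIVVVVVVYYYYYYYYYYYYGGGGGGGG

Term n consists of n I's, followed by n V's, followed by 2n Y's, followed by n+2 G's, where the shown terms are n = 2, 3, 4, 5.
For the next term, n = 6, so the run lengths are 6, 6, 12, 8.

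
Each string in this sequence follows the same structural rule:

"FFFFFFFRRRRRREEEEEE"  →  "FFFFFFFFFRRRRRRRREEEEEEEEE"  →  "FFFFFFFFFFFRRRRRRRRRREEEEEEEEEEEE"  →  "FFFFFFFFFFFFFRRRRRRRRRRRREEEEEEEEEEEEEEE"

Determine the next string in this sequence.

FFFFFFFFFFFFFFFRRRRRRRRRRRRRREEEEEEEEEEEEEEEEEE

Term n consists of 2n+3 F's, followed by 2n+2 R's, followed by 3n E's, where the shown terms are n = 2, 3, 4, 5.
Setting n = 6 gives 15, 14, 18 characters in each block.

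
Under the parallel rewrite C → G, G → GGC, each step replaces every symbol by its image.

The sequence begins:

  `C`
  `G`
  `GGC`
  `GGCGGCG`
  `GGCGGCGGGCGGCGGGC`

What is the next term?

Rewriting the 17 symbols of GGCGGCGGGCGGCGGGC one by one yields GGC GGC G GGC GGC G GGC GGC GGC G GGC GGC G GGC GGC GGC G; concatenated:

GGCGGCGGGCGGCGGGCGGCGGCGGGCGGCGGGCGGCGGCG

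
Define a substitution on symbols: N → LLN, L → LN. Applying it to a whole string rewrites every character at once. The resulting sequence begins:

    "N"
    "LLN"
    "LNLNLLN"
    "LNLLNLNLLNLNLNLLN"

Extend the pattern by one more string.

Applying the rule to each of the 17 symbols of LNLLNLNLLNLNLNLLN gives the pieces LN LLN LN LN LLN LN LLN LN LN LLN LN LLN LN LLN LN LN LLN, which concatenate to the answer.

LNLLNLNLNLLNLNLLNLNLNLLNLNLLNLNLLNLNLNLLN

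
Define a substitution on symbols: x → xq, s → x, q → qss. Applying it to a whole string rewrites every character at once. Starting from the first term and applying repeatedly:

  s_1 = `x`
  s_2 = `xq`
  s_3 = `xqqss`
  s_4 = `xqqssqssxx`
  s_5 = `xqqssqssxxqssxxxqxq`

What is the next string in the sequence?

Replace each of the 19 characters of xqqssqssxxqssxxxqxq in place — xq qss qss x x qss x x xq xq qss x x xq xq xq qss xq qss — and concatenate.

xqqssqssxxqssxxxqxqqssxxxqxqxqqssxqqss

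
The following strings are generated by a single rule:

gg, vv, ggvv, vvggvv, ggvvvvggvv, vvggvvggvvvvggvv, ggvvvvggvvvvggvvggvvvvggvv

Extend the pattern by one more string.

This is a Fibonacci-style word recurrence s(k) = s(k−2)·s(k−1): e.g. gg·vv = ggvv.
Continuing: vvggvvggvvvvggvv · ggvvvvggvvvvggvvggvvvvggvv gives term 8.

vvggvvggvvvvggvvggvvvvggvvvvggvvggvvvvggvv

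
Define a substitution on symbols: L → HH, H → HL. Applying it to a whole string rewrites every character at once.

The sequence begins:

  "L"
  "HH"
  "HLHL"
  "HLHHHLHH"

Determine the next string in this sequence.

HLHHHLHLHLHHHLHL

Rewriting each symbol of HLHHHLHH: H→HL, L→HH, H→HL, H→HL, H→HL, L→HH, H→HL, H→HL, which concatenates to HL HH HL HL HL HH HL HL.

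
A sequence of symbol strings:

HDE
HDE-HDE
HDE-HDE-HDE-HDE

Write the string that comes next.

Every step duplicates the string with '-' between the halves.
Doubling HDE-HDE-HDE-HDE with '-' between the halves:

HDE-HDE-HDE-HDE-HDE-HDE-HDE-HDE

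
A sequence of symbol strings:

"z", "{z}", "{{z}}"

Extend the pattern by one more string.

s(k+1) = {·s(k)·}, so each term gains { as a prefix and } as a suffix.
Applying this once more to {{z}}:

{{{z}}}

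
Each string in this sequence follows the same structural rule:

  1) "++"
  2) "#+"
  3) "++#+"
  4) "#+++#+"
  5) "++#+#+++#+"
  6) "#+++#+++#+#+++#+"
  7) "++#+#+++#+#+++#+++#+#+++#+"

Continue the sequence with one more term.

From term 3 onward, concatenate the second-to-last term with the last: ++·#+ = ++#+, #+·++#+ = #+++#+, …
Continuing: #+++#+++#+#+++#+ · ++#+#+++#+#+++#+++#+#+++#+ gives term 8.

#+++#+++#+#+++#+++#+#+++#+#+++#+++#+#+++#+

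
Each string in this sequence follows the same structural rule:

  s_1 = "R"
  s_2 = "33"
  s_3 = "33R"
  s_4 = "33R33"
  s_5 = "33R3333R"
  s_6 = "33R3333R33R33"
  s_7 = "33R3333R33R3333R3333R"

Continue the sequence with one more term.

33R3333R33R3333R3333R33R3333R33R33

Each term (from the third on) is the previous term followed by the one before it: term 3 = 33·R = 33R.
Continuing: 33R3333R33R3333R3333R · 33R3333R33R33 gives term 8.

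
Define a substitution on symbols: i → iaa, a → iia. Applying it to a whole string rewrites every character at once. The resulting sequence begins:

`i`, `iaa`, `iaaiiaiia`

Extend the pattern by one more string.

iaaiiaiiaiaaiaaiiaiaaiaaiia

Expanding iaaiiaiia: i→iaa, a→iia, a→iia, i→iaa, i→iaa, a→iia, i→iaa, i→iaa, a→iia. Concatenated: iaa iia iia iaa iaa iia iaa iaa iia.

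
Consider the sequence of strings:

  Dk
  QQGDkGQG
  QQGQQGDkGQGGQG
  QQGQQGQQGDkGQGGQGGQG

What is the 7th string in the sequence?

Each term wraps the previous one in QQG on the left and GQG on the right.
From QQGQQGQQGDkGQGGQGGQG, 3 further steps: QQGQQGQQGDkGQGGQGGQG → QQGQQGQQGQQGDkGQGGQGGQGGQG → QQGQQGQQGQQGQQGDkGQGGQGGQGGQGGQG → (answer).

QQGQQGQQGQQGQQGQQGDkGQGGQGGQGGQGGQGGQG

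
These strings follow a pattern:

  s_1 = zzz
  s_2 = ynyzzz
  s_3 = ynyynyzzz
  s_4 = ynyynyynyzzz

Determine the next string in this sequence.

The strings grow by a fixed prefix yny each time.
So the next term is yny·ynyynyynyzzz.

ynyynyynyynyzzz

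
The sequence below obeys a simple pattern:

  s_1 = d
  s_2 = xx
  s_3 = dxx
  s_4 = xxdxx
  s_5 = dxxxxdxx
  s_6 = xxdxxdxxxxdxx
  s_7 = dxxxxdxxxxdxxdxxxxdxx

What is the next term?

xxdxxdxxxxdxxdxxxxdxxxxdxxdxxxxdxx

From term 3 onward, concatenate the second-to-last term with the last: d·xx = dxx, xx·dxx = xxdxx, …
Continuing: xxdxxdxxxxdxx · dxxxxdxxxxdxxdxxxxdxx gives term 8.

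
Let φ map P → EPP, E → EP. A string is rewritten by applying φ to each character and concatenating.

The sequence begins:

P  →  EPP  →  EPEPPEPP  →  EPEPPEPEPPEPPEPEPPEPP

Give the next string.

Replace each of the 21 characters of EPEPPEPEPPEPPEPEPPEPP in place — EP EPP EP EPP EPP EP EPP EP EPP EPP EP EPP EPP EP EPP EP EPP EPP EP EPP EPP — and concatenate.

EPEPPEPEPPEPPEPEPPEPEPPEPPEPEPPEPPEPEPPEPEPPEPPEPEPPEPP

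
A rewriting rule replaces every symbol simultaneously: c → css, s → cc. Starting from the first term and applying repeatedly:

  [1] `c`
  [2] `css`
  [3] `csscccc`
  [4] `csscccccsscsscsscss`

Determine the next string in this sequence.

csscccccsscsscsscsscsscccccsscccccsscccccsscccc

Replace each of the 19 characters of csscccccsscsscsscss in place — css cc cc css css css css css cc cc css cc cc css cc cc css cc cc — and concatenate.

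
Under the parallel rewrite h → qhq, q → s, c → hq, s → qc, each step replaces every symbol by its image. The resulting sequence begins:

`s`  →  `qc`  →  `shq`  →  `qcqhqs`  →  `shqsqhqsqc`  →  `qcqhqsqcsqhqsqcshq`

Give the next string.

Applying the rule to each of the 18 symbols of qcqhqsqcsqhqsqcshq gives the pieces s hq s qhq s qc s hq qc s qhq s qc s hq qc qhq s, which concatenate to the answer.

shqsqhqsqcshqqcsqhqsqcshqqcqhqs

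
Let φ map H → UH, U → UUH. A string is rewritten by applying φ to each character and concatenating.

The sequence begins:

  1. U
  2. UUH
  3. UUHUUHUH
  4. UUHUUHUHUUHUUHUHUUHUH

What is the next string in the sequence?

UUHUUHUHUUHUUHUHUUHUHUUHUUHUHUUHUUHUHUUHUHUUHUUHUHUUHUH

Applying the rule to each of the 21 symbols of UUHUUHUHUUHUUHUHUUHUH gives the pieces UUH UUH UH UUH UUH UH UUH UH UUH UUH UH UUH UUH UH UUH UH UUH UUH UH UUH UH, which concatenate to the answer.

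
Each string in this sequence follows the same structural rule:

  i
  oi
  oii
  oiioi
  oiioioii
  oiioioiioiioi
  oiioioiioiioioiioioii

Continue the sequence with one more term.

oiioioiioiioioiioioiioiioioiioiioi

Each term (from the third on) is the previous term followed by the one before it: term 3 = oi·i = oii.
So term 8 is oiioioiioiioioiioioii·oiioioiioiioi.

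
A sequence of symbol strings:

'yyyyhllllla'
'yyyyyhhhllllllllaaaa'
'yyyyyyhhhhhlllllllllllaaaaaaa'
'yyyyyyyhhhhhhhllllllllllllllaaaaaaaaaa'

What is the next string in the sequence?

yyyyyyyyhhhhhhhhhlllllllllllllllllaaaaaaaaaaaaa

Each string has the form y^{n+3} h^{2n-1} l^{3n+2} a^{3n-2} (n = 1, 2, …).
For the next term, n = 5, so the run lengths are 8, 9, 17, 13.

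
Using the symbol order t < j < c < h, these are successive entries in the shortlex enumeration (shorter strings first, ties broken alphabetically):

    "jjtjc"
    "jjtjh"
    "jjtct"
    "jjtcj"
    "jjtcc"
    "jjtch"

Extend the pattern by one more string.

jjtht

Treat jjtch as a base-4 numeral over the given alphabet and add one, carrying through any trailing h's.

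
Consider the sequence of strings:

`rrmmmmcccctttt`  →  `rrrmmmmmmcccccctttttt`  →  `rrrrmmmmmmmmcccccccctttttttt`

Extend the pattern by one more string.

rrrrrmmmmmmmmmmcccccccccctttttttttt

The n-th term is n r's then 2n m's then 2n c's then 2n t's, where the shown terms are n = 2, 3, 4.
At n = 5 the blocks have lengths 5, 10, 10, 10.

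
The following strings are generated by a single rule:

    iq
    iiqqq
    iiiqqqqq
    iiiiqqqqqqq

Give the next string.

iiiiiqqqqqqqqq

The n-th term is n i's then 2n-1 q's (n = 1, 2, …).
At n = 5 the blocks have lengths 5, 9.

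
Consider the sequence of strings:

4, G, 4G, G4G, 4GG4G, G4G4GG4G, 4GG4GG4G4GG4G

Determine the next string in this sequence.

G4G4GG4G4GG4GG4G4GG4G

This is a Fibonacci-style word recurrence s(k) = s(k−2)·s(k−1): e.g. 4·G = 4G.
So term 8 is G4G4GG4G·4GG4GG4G4GG4G.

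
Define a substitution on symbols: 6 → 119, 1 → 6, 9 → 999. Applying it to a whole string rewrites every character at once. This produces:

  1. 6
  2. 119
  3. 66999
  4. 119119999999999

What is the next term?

Rewriting the 15 symbols of 119119999999999 one by one yields 6 6 999 6 6 999 999 999 999 999 999 999 999 999 999; concatenated:

6699966999999999999999999999999999999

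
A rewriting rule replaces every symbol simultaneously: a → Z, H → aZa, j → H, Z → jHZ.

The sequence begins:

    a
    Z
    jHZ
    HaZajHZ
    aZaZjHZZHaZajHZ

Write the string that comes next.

ZjHZZjHZHaZajHZjHZaZaZjHZZHaZajHZ

Applying the rule to each of the 15 symbols of aZaZjHZZHaZajHZ gives the pieces Z jHZ Z jHZ H aZa jHZ jHZ aZa Z jHZ Z H aZa jHZ, which concatenate to the answer.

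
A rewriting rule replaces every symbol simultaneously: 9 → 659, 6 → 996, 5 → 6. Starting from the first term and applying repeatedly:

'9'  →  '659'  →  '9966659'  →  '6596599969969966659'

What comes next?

φ(6596599969969966659) expands symbol-by-symbol to 996 6 659 996 6 659 659 659 996 659 659 996 659 659 996 996 996 6 659; joining the 19 pieces gives the next term.

996665999666596596599966596599966596599969969966659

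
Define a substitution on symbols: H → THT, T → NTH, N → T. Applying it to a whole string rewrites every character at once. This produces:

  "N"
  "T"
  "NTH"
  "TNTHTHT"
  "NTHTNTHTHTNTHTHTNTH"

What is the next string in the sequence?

Rewriting the 19 symbols of NTHTNTHTHTNTHTHTNTH one by one yields T NTH THT NTH T NTH THT NTH THT NTH T NTH THT NTH THT NTH T NTH THT; concatenated:

TNTHTHTNTHTNTHTHTNTHTHTNTHTNTHTHTNTHTHTNTHTNTHTHT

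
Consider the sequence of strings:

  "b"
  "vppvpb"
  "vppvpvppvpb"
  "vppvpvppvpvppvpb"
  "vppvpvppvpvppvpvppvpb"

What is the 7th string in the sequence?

Each term is the previous one with vppvp prepended.
From vppvpvppvpvppvpvppvpb, 2 further steps: vppvpvppvpvppvpvppvpb → vppvpvppvpvppvpvppvpvppvpb → (answer).

vppvpvppvpvppvpvppvpvppvpvppvpb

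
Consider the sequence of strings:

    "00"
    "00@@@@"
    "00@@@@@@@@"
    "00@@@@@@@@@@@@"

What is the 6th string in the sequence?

00@@@@@@@@@@@@@@@@@@@@

Every step adds @@@@ to the end: s(k+1) = s(k)·@@@@.
From 00@@@@@@@@@@@@, 2 further steps: 00@@@@@@@@@@@@ → 00@@@@@@@@@@@@@@@@ → (answer).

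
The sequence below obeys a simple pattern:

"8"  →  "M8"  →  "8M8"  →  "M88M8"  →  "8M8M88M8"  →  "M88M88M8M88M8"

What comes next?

8M8M88M8M88M88M8M88M8

Each term (from the third on) is the two preceding terms concatenated in order: term 3 = 8·M8 = 8M8.
Continuing: 8M8M88M8 · M88M88M8M88M8 gives term 7.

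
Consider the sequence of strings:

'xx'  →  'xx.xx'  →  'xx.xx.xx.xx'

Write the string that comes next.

xx.xx.xx.xx.xx.xx.xx.xx

Every step duplicates the string with '.' between the halves.
One more doubling of xx.xx.xx.xx gives the answer.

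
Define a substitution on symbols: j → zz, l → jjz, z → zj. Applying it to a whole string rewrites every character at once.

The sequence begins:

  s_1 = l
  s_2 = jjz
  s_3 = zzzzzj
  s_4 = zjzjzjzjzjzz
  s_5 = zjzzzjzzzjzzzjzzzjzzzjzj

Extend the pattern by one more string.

Applying the rule to each of the 24 symbols of zjzzzjzzzjzzzjzzzjzzzjzj gives the pieces zj zz zj zj zj zz zj zj zj zz zj zj zj zz zj zj zj zz zj zj zj zz zj zz, which concatenate to the answer.

zjzzzjzjzjzzzjzjzjzzzjzjzjzzzjzjzjzzzjzjzjzzzjzz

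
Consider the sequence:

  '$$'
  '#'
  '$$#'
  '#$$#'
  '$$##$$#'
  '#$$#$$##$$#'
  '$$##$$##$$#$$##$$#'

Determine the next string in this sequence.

This is a Fibonacci-style word recurrence s(k) = s(k−2)·s(k−1): e.g. $$·# = $$#.
Continuing: #$$#$$##$$# · $$##$$##$$#$$##$$# gives term 8.

#$$#$$##$$#$$##$$##$$#$$##$$#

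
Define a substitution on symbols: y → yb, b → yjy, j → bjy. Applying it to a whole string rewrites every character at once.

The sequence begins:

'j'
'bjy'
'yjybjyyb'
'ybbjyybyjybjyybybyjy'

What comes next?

φ(ybbjyybyjybjyybybyjy) expands symbol-by-symbol to yb yjy yjy bjy yb yb yjy yb bjy yb yjy bjy yb yb yjy yb yjy yb bjy yb; joining the 20 pieces gives the next term.

ybyjyyjybjyybybyjyybbjyybyjybjyybybyjyybyjyybbjyyb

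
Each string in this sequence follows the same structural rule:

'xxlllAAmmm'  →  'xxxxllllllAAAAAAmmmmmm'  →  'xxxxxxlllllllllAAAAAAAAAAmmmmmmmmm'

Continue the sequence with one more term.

xxxxxxxxllllllllllllAAAAAAAAAAAAAAmmmmmmmmmmmm

Each string has the form x^{2n} l^{3n} A^{4n-2} m^{3n} (n = 1, 2, …).
Setting n = 4 gives 8, 12, 14, 12 characters in each block.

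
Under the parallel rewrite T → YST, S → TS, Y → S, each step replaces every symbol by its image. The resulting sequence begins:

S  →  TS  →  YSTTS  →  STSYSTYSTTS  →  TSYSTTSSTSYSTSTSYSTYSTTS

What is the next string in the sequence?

Replace each of the 24 characters of TSYSTTSSTSYSTSTSYSTYSTTS in place — YST TS S TS YST YST TS TS YST TS S TS YST TS YST TS S TS YST S TS YST YST TS — and concatenate.

YSTTSSTSYSTYSTTSTSYSTTSSTSYSTTSYSTTSSTSYSTSTSYSTYSTTS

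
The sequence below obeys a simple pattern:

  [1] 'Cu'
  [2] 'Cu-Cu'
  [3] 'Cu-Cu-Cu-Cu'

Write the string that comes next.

Every step duplicates the string with '-' between the halves.
So the next term is two copies of Cu-Cu-Cu-Cu with '-' between the halves.

Cu-Cu-Cu-Cu-Cu-Cu-Cu-Cu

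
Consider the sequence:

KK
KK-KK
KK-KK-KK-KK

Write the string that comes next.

s(k+1) = s(k)·-·s(k) — each term doubles the last with '-' between the halves.
Doubling KK-KK-KK-KK with '-' between the halves:

KK-KK-KK-KK-KK-KK-KK-KK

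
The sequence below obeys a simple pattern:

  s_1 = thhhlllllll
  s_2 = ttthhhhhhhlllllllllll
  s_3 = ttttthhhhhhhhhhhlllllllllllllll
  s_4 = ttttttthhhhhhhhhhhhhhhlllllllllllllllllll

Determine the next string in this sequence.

The n-th term is 2n-1 t's then 4n-1 h's then 4n+3 l's (n = 1, 2, …).
Setting n = 5 gives 9, 19, 23 characters in each block.

ttttttttthhhhhhhhhhhhhhhhhhhlllllllllllllllllllllll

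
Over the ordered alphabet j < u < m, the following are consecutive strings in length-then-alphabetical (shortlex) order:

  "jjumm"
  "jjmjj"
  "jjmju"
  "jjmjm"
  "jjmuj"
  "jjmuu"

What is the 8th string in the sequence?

Advancing 2 positions from jjmuu through jjmuu → jjmum reaches term 8.

jjmmj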